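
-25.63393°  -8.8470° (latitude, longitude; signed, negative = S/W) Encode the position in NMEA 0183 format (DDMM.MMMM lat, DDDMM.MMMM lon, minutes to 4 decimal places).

Latitude is negative → S; |value| = 25.633930
Lat: minutes = (25.633930 − 25) × 60 = 38.035800
Longitude is negative → W; |value| = 8.847000
Longitude: fractional part 0.847000 → 50.820000 minutes

2538.0358,S / 00850.8200,W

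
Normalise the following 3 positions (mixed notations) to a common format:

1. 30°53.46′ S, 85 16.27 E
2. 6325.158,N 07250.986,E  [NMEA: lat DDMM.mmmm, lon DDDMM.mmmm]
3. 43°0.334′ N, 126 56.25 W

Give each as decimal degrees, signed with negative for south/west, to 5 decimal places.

Point 1:
  Latitude: 30 + 53.46/60 = 30.891000
  S ⇒ negate
  Longitude: 16.27′ = 0.271167°; total 85.271167
  E → positive
Point 2:
  Lat: split at 2 digits → 63° and 25.158′; 63 + 25.158/60 = 63.419300
  N ⇒ keep positive
  Lon: split at 3 digits → 072° and 50.986′; 72 + 50.986/60 = 72.849767
  E → positive
Point 3:
  Lat: 43 + 0.334/60 = 43.005567
  N ⇒ keep positive
  λ: 126 + 56.25/60 = 126.937500
  hemisphere W, so the sign is −

1. -30.89100, 85.27117
2. 63.41930, 72.84977
3. 43.00557, -126.93750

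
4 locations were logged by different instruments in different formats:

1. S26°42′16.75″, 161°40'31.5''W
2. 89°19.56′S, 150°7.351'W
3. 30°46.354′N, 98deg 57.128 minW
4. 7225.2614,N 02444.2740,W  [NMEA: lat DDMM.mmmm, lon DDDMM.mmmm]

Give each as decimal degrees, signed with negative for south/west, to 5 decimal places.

1. -26.70465, -161.67542
2. -89.32600, -150.12252
3. 30.77257, -98.95213
4. 72.42102, -24.73790

Point 1:
  φ: 42′ + 16.75″ = 42.27917′; 26 + 42.27917/60 = 26.704653
  hemisphere S, so the sign is −
  Lon: 161° + 40/60 + 31.5/3600 = 161 + 0.666667 + 0.008750 = 161.675417
  W ⇒ negate
Point 2:
  φ: 19.56′ = 0.326000°; total 89.326000
  S → negative
  Longitude: 7.351′ = 0.122517°; total 150.122517
  W → negative
Point 3:
  Latitude: 46.354′ = 0.772567°; total 30.772567
  N ⇒ keep positive
  λ: 57.128′ = 0.952133°; total 98.952133
  W → negative
Point 4:
  Lat: split at 2 digits → 72° and 25.2614′; 72 + 25.2614/60 = 72.421023
  N → positive
  Lon: degrees = first 3 digits = 24, minutes = 44.274; 24 + 44.274/60 = 24.737900
  hemisphere W, so the sign is −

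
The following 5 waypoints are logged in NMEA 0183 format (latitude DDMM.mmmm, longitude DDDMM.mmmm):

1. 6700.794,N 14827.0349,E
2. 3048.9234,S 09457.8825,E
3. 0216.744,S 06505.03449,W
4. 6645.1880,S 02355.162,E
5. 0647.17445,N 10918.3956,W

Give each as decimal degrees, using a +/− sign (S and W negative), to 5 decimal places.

1. 67.01323, 148.45058
2. -30.81539, 94.96471
3. -2.27907, -65.08391
4. -66.75313, 23.91937
5. 6.78624, -109.30659

Point 1:
  φ: degrees = first 2 digits = 67, minutes = 0.794; 67 + 0.794/60 = 67.013233
  N ⇒ keep positive
  λ: degrees = first 3 digits = 148, minutes = 27.0349; 148 + 27.0349/60 = 148.450582
  E ⇒ keep positive
Point 2:
  Lat: split at 2 digits → 30° and 48.9234′; 30 + 48.9234/60 = 30.815390
  S ⇒ negate
  Lon: degrees = first 3 digits = 94, minutes = 57.8825; 94 + 57.8825/60 = 94.964708
  E → positive
Point 3:
  φ: degrees = first 2 digits = 2, minutes = 16.744; 2 + 16.744/60 = 2.279067
  S ⇒ negate
  Longitude: split at 3 digits → 065° and 5.03449′; 65 + 5.03449/60 = 65.083908
  W ⇒ negate
Point 4:
  Lat: split at 2 digits → 66° and 45.188′; 66 + 45.188/60 = 66.753133
  S ⇒ negate
  Longitude: split at 3 digits → 023° and 55.162′; 23 + 55.162/60 = 23.919367
  E → positive
Point 5:
  Latitude: degrees = first 2 digits = 6, minutes = 47.17445; 6 + 47.17445/60 = 6.786241
  N → positive
  λ: degrees = first 3 digits = 109, minutes = 18.3956; 109 + 18.3956/60 = 109.306593
  W ⇒ negate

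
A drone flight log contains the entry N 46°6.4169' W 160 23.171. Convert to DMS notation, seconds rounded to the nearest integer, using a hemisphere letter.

46°06′25″ N, 160°23′10″ W

Latitude: fractional minutes 0.41690 × 60 = 25.01″
λ: fractional minutes 0.17100 × 60 = 10.26″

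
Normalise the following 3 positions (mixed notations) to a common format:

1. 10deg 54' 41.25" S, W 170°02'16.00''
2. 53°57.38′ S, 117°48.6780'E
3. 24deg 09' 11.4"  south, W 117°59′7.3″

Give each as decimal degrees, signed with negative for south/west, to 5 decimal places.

1. -10.91146, -170.03778
2. -53.95633, 117.81130
3. -24.15317, -117.98536

Point 1:
  φ: 10° + 54/60 + 41.25/3600 = 10 + 0.900000 + 0.011458 = 10.911458
  S → negative
  Lon: 170 + 2/60 + 16/3600 = 170.037778
  W ⇒ negate
Point 2:
  Latitude: 53 + 57.38/60 = 53.956333
  S → negative
  Longitude: 48.678′ = 0.811300°; total 117.811300
  E → positive
Point 3:
  φ: 24 + 9/60 + 11.4/3600 = 24.153167
  hemisphere S, so the sign is −
  Longitude: 117° + 59/60 + 7.3/3600 = 117 + 0.983333 + 0.002028 = 117.985361
  W ⇒ negate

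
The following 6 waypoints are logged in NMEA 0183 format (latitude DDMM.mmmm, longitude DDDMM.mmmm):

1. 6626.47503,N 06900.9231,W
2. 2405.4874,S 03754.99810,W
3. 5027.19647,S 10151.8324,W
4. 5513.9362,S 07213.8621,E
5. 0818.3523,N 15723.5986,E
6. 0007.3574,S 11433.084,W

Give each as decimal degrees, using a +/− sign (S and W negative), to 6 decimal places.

1. 66.441251, -69.015385
2. -24.091457, -37.916635
3. -50.453275, -101.863873
4. -55.232270, 72.231035
5. 8.305872, 157.393310
6. -0.122623, -114.551400

Point 1:
  Latitude: split at 2 digits → 66° and 26.47503′; 66 + 26.47503/60 = 66.4412505
  N ⇒ keep positive
  Longitude: split at 3 digits → 069° and 0.9231′; 69 + 0.9231/60 = 69.0153850
  W → negative
Point 2:
  Lat: degrees = first 2 digits = 24, minutes = 5.4874; 24 + 5.4874/60 = 24.0914567
  S ⇒ negate
  Longitude: degrees = first 3 digits = 37, minutes = 54.9981; 37 + 54.9981/60 = 37.9166350
  W ⇒ negate
Point 3:
  Lat: split at 2 digits → 50° and 27.19647′; 50 + 27.19647/60 = 50.4532745
  S → negative
  λ: split at 3 digits → 101° and 51.8324′; 101 + 51.8324/60 = 101.8638733
  W ⇒ negate
Point 4:
  φ: split at 2 digits → 55° and 13.9362′; 55 + 13.9362/60 = 55.2322700
  S → negative
  Lon: degrees = first 3 digits = 72, minutes = 13.8621; 72 + 13.8621/60 = 72.2310350
  E ⇒ keep positive
Point 5:
  Latitude: degrees = first 2 digits = 8, minutes = 18.3523; 8 + 18.3523/60 = 8.3058717
  N → positive
  Lon: split at 3 digits → 157° and 23.5986′; 157 + 23.5986/60 = 157.3933100
  E → positive
Point 6:
  φ: split at 2 digits → 00° and 7.3574′; 0 + 7.3574/60 = 0.1226233
  hemisphere S, so the sign is −
  Lon: degrees = first 3 digits = 114, minutes = 33.084; 114 + 33.084/60 = 114.5514000
  W ⇒ negate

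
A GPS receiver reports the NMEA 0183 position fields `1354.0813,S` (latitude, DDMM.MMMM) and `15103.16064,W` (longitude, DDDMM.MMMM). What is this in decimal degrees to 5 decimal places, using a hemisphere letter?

13.90136° S, 151.05268° W

Latitude: degrees = first 2 digits = 13, minutes = 54.0813; 13 + 54.0813/60 = 13.901355
Lon: degrees = first 3 digits = 151, minutes = 3.16064; 151 + 3.16064/60 = 151.052677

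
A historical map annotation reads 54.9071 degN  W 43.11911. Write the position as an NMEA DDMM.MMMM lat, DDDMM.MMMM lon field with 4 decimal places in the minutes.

5454.4260,N / 04307.1466,W

φ: minutes = (54.907100 − 54) × 60 = 54.426000
Lon: 43° + 0.119110 × 60 = 43° 7.146600′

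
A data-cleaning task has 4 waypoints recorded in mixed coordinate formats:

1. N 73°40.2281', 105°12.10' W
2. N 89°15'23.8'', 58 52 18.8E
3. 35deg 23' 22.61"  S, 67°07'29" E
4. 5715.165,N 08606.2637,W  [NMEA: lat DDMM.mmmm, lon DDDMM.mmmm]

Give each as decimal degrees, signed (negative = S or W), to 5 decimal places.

Point 1:
  Lat: 73 + 40.2281/60 = 73.670468
  N → positive
  λ: 105 + 12.1/60 = 105.201667
  W → negative
Point 2:
  Lat: 15′ + 23.8″ = 15.39667′; 89 + 15.39667/60 = 89.256611
  N ⇒ keep positive
  Lon: 58 + 52/60 + 18.8/3600 = 58.871889
  E ⇒ keep positive
Point 3:
  Lat: 35 + 23/60 + 22.61/3600 = 35.389614
  S ⇒ negate
  Longitude: 67 + 7/60 + 29/3600 = 67.124722
  E → positive
Point 4:
  Latitude: degrees = first 2 digits = 57, minutes = 15.165; 57 + 15.165/60 = 57.252750
  N ⇒ keep positive
  Lon: degrees = first 3 digits = 86, minutes = 6.2637; 86 + 6.2637/60 = 86.104395
  W ⇒ negate

1. 73.67047, -105.20167
2. 89.25661, 58.87189
3. -35.38961, 67.12472
4. 57.25275, -86.10440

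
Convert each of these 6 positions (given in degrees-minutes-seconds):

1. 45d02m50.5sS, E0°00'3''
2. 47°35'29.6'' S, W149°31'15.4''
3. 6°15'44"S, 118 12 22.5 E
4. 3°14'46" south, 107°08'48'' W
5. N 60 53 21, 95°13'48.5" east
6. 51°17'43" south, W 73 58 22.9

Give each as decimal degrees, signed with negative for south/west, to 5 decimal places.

Point 1:
  φ: 2′ + 50.5″ = 2.84167′; 45 + 2.84167/60 = 45.047361
  S ⇒ negate
  Lon: 0 + 0/60 + 3/3600 = 0.000833
  E ⇒ keep positive
Point 2:
  Lat: 47 + 35/60 + 29.6/3600 = 47.591556
  hemisphere S, so the sign is −
  Longitude: 149° + 31/60 + 15.4/3600 = 149 + 0.516667 + 0.004278 = 149.520944
  W → negative
Point 3:
  Latitude: 15′ + 44″ = 15.73333′; 6 + 15.73333/60 = 6.262222
  S → negative
  Longitude: 118 + 12/60 + 22.5/3600 = 118.206250
  E ⇒ keep positive
Point 4:
  Lat: 3 + 14/60 + 46/3600 = 3.246111
  S ⇒ negate
  λ: 8′ + 48″ = 8.80000′; 107 + 8.80000/60 = 107.146667
  W → negative
Point 5:
  Latitude: 60° + 53/60 + 21/3600 = 60 + 0.883333 + 0.005833 = 60.889167
  N → positive
  Longitude: 13′ + 48.5″ = 13.80833′; 95 + 13.80833/60 = 95.230139
  E → positive
Point 6:
  Latitude: 51° + 17/60 + 43/3600 = 51 + 0.283333 + 0.011944 = 51.295278
  S ⇒ negate
  λ: 58′ + 22.9″ = 58.38167′; 73 + 58.38167/60 = 73.973028
  W → negative

1. -45.04736, 0.00083
2. -47.59156, -149.52094
3. -6.26222, 118.20625
4. -3.24611, -107.14667
5. 60.88917, 95.23014
6. -51.29528, -73.97303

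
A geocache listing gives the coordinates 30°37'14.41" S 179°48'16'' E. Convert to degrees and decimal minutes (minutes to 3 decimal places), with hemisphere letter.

30° 37.240′ S, 179° 48.267′ E

φ: 37 + 14.41/60 = 37.24017′
λ: 48 + 16/60 = 48.26667′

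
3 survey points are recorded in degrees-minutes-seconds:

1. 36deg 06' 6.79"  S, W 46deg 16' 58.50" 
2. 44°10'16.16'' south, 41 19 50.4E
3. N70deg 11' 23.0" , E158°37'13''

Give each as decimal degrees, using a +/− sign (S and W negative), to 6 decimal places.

Point 1:
  Lat: 6′ + 6.79″ = 6.11317′; 36 + 6.11317/60 = 36.1018861
  S ⇒ negate
  Lon: 46 + 16/60 + 58.5/3600 = 46.2829167
  hemisphere W, so the sign is −
Point 2:
  Latitude: 10′ + 16.16″ = 10.26933′; 44 + 10.26933/60 = 44.1711556
  hemisphere S, so the sign is −
  Longitude: 41° + 19/60 + 50.4/3600 = 41 + 0.316667 + 0.014000 = 41.3306667
  E ⇒ keep positive
Point 3:
  φ: 70° + 11/60 + 23/3600 = 70 + 0.183333 + 0.006389 = 70.1897222
  N ⇒ keep positive
  Longitude: 37′ + 13″ = 37.21667′; 158 + 37.21667/60 = 158.6202778
  E → positive

1. -36.101886, -46.282917
2. -44.171156, 41.330667
3. 70.189722, 158.620278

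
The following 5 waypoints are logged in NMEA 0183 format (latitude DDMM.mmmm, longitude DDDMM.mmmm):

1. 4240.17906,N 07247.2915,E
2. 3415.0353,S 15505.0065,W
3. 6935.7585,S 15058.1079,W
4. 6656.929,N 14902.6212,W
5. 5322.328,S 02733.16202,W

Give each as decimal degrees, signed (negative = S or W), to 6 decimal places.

1. 42.669651, 72.788192
2. -34.250588, -155.083442
3. -69.595975, -150.968465
4. 66.948817, -149.043687
5. -53.372133, -27.552700

Point 1:
  φ: degrees = first 2 digits = 42, minutes = 40.17906; 42 + 40.17906/60 = 42.6696510
  N ⇒ keep positive
  Lon: degrees = first 3 digits = 72, minutes = 47.2915; 72 + 47.2915/60 = 72.7881917
  E → positive
Point 2:
  Latitude: split at 2 digits → 34° and 15.0353′; 34 + 15.0353/60 = 34.2505883
  hemisphere S, so the sign is −
  Longitude: split at 3 digits → 155° and 5.0065′; 155 + 5.0065/60 = 155.0834417
  W → negative
Point 3:
  Lat: degrees = first 2 digits = 69, minutes = 35.7585; 69 + 35.7585/60 = 69.5959750
  S ⇒ negate
  Longitude: split at 3 digits → 150° and 58.1079′; 150 + 58.1079/60 = 150.9684650
  W → negative
Point 4:
  Latitude: split at 2 digits → 66° and 56.929′; 66 + 56.929/60 = 66.9488167
  N → positive
  λ: degrees = first 3 digits = 149, minutes = 2.6212; 149 + 2.6212/60 = 149.0436867
  W ⇒ negate
Point 5:
  Lat: degrees = first 2 digits = 53, minutes = 22.328; 53 + 22.328/60 = 53.3721333
  S → negative
  Longitude: split at 3 digits → 027° and 33.16202′; 27 + 33.16202/60 = 27.5527003
  W ⇒ negate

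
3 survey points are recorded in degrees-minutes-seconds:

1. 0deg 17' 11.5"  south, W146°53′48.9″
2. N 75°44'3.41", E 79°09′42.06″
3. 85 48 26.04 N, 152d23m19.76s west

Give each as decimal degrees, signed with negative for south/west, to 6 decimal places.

1. -0.286528, -146.896917
2. 75.734281, 79.161683
3. 85.807233, -152.388822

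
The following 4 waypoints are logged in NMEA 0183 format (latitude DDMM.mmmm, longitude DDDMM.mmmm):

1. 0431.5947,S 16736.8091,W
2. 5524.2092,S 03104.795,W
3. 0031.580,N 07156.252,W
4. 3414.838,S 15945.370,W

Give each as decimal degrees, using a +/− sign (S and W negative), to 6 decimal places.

1. -4.526578, -167.613485
2. -55.403487, -31.079917
3. 0.526333, -71.937533
4. -34.247300, -159.756167

Point 1:
  Latitude: split at 2 digits → 04° and 31.5947′; 4 + 31.5947/60 = 4.5265783
  hemisphere S, so the sign is −
  Lon: split at 3 digits → 167° and 36.8091′; 167 + 36.8091/60 = 167.6134850
  W → negative
Point 2:
  Lat: split at 2 digits → 55° and 24.2092′; 55 + 24.2092/60 = 55.4034867
  S ⇒ negate
  Lon: degrees = first 3 digits = 31, minutes = 4.795; 31 + 4.795/60 = 31.0799167
  hemisphere W, so the sign is −
Point 3:
  φ: split at 2 digits → 00° and 31.58′; 0 + 31.58/60 = 0.5263333
  N ⇒ keep positive
  λ: degrees = first 3 digits = 71, minutes = 56.252; 71 + 56.252/60 = 71.9375333
  W ⇒ negate
Point 4:
  φ: split at 2 digits → 34° and 14.838′; 34 + 14.838/60 = 34.2473000
  S ⇒ negate
  λ: split at 3 digits → 159° and 45.37′; 159 + 45.37/60 = 159.7561667
  W → negative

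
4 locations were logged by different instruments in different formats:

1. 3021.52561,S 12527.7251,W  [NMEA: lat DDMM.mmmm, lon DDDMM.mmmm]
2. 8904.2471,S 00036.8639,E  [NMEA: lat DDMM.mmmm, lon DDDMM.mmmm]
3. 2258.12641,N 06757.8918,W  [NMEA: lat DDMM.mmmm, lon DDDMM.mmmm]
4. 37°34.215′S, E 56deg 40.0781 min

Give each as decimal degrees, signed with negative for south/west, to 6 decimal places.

1. -30.358760, -125.462085
2. -89.070785, 0.614398
3. 22.968774, -67.964863
4. -37.570250, 56.667968

Point 1:
  Latitude: split at 2 digits → 30° and 21.52561′; 30 + 21.52561/60 = 30.3587602
  S ⇒ negate
  Longitude: split at 3 digits → 125° and 27.7251′; 125 + 27.7251/60 = 125.4620850
  W ⇒ negate
Point 2:
  φ: degrees = first 2 digits = 89, minutes = 4.2471; 89 + 4.2471/60 = 89.0707850
  hemisphere S, so the sign is −
  Longitude: degrees = first 3 digits = 0, minutes = 36.8639; 0 + 36.8639/60 = 0.6143983
  E → positive
Point 3:
  φ: split at 2 digits → 22° and 58.12641′; 22 + 58.12641/60 = 22.9687735
  N ⇒ keep positive
  Longitude: split at 3 digits → 067° and 57.8918′; 67 + 57.8918/60 = 67.9648633
  W → negative
Point 4:
  Latitude: 34.215′ = 0.570250°; total 37.5702500
  hemisphere S, so the sign is −
  Lon: 40.0781′ = 0.667968°; total 56.6679683
  E → positive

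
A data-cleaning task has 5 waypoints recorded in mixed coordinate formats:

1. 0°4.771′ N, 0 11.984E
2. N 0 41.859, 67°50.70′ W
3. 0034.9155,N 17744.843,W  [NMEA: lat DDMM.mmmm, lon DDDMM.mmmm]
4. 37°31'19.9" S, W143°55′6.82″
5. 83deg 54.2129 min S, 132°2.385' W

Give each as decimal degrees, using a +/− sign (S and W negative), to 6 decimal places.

Point 1:
  φ: 0 + 4.771/60 = 0.0795167
  N ⇒ keep positive
  Lon: 0 + 11.984/60 = 0.1997333
  E ⇒ keep positive
Point 2:
  φ: 0 + 41.859/60 = 0.6976500
  N → positive
  Lon: 67 + 50.7/60 = 67.8450000
  hemisphere W, so the sign is −
Point 3:
  φ: degrees = first 2 digits = 0, minutes = 34.9155; 0 + 34.9155/60 = 0.5819250
  N → positive
  Lon: split at 3 digits → 177° and 44.843′; 177 + 44.843/60 = 177.7473833
  W ⇒ negate
Point 4:
  Latitude: 37 + 31/60 + 19.9/3600 = 37.5221944
  S ⇒ negate
  λ: 55′ + 6.82″ = 55.11367′; 143 + 55.11367/60 = 143.9185611
  hemisphere W, so the sign is −
Point 5:
  Latitude: 54.2129′ = 0.903548°; total 83.9035483
  S → negative
  λ: 132 + 2.385/60 = 132.0397500
  W ⇒ negate

1. 0.079517, 0.199733
2. 0.697650, -67.845000
3. 0.581925, -177.747383
4. -37.522194, -143.918561
5. -83.903548, -132.039750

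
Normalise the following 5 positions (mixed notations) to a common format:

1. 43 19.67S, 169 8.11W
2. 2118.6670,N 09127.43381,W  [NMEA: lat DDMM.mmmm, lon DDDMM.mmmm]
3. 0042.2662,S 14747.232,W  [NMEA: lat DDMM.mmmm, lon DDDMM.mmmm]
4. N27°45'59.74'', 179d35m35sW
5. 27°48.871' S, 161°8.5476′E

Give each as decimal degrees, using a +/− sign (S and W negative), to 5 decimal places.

1. -43.32783, -169.13517
2. 21.31112, -91.45723
3. -0.70444, -147.78720
4. 27.76659, -179.59306
5. -27.81452, 161.14246

Point 1:
  Lat: 19.67′ = 0.327833°; total 43.327833
  hemisphere S, so the sign is −
  Longitude: 8.11′ = 0.135167°; total 169.135167
  W ⇒ negate
Point 2:
  Lat: degrees = first 2 digits = 21, minutes = 18.667; 21 + 18.667/60 = 21.311117
  N ⇒ keep positive
  Longitude: degrees = first 3 digits = 91, minutes = 27.43381; 91 + 27.43381/60 = 91.457230
  W ⇒ negate
Point 3:
  Latitude: degrees = first 2 digits = 0, minutes = 42.2662; 0 + 42.2662/60 = 0.704437
  S ⇒ negate
  Longitude: split at 3 digits → 147° and 47.232′; 147 + 47.232/60 = 147.787200
  W ⇒ negate
Point 4:
  Lat: 27° + 45/60 + 59.74/3600 = 27 + 0.750000 + 0.016594 = 27.766594
  N → positive
  Lon: 179 + 35/60 + 35/3600 = 179.593056
  W → negative
Point 5:
  φ: 27 + 48.871/60 = 27.814517
  hemisphere S, so the sign is −
  λ: 161 + 8.5476/60 = 161.142460
  E ⇒ keep positive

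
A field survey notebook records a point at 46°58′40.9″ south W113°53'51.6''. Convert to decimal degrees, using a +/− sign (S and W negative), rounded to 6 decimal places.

φ: 58′ + 40.9″ = 58.68167′; 46 + 58.68167/60 = 46.9780278
S ⇒ negate
Longitude: 113 + 53/60 + 51.6/3600 = 113.8976667
hemisphere W, so the sign is −

-46.978028, -113.897667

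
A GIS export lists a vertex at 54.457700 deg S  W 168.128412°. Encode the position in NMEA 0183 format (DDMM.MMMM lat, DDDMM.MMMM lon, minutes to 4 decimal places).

Lat: 54° + 0.457700 × 60 = 54° 27.462000′
λ: fractional part 0.128412 → 7.704720 minutes

5427.4620,S / 16807.7047,W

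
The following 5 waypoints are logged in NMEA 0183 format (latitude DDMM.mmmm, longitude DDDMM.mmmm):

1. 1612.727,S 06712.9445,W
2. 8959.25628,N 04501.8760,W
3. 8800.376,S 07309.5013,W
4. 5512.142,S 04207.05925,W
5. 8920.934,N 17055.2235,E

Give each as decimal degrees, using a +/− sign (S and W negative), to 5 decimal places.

1. -16.21212, -67.21574
2. 89.98760, -45.03127
3. -88.00627, -73.15836
4. -55.20237, -42.11765
5. 89.34890, 170.92039

Point 1:
  Lat: split at 2 digits → 16° and 12.727′; 16 + 12.727/60 = 16.212117
  S ⇒ negate
  Longitude: split at 3 digits → 067° and 12.9445′; 67 + 12.9445/60 = 67.215742
  W → negative
Point 2:
  Lat: degrees = first 2 digits = 89, minutes = 59.25628; 89 + 59.25628/60 = 89.987605
  N ⇒ keep positive
  λ: split at 3 digits → 045° and 1.876′; 45 + 1.876/60 = 45.031267
  W ⇒ negate
Point 3:
  Latitude: split at 2 digits → 88° and 0.376′; 88 + 0.376/60 = 88.006267
  hemisphere S, so the sign is −
  Lon: split at 3 digits → 073° and 9.5013′; 73 + 9.5013/60 = 73.158355
  W ⇒ negate
Point 4:
  Lat: degrees = first 2 digits = 55, minutes = 12.142; 55 + 12.142/60 = 55.202367
  S → negative
  Lon: split at 3 digits → 042° and 7.05925′; 42 + 7.05925/60 = 42.117654
  hemisphere W, so the sign is −
Point 5:
  φ: split at 2 digits → 89° and 20.934′; 89 + 20.934/60 = 89.348900
  N ⇒ keep positive
  Lon: degrees = first 3 digits = 170, minutes = 55.2235; 170 + 55.2235/60 = 170.920392
  E ⇒ keep positive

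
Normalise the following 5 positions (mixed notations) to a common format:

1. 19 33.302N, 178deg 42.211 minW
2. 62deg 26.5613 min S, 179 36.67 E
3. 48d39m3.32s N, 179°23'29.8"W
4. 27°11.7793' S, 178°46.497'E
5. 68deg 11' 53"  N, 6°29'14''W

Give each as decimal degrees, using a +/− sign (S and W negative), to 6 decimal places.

1. 19.555033, -178.703517
2. -62.442688, 179.611167
3. 48.650922, -179.391611
4. -27.196322, 178.774950
5. 68.198056, -6.487222

Point 1:
  Latitude: 19 + 33.302/60 = 19.5550333
  N ⇒ keep positive
  Lon: 178 + 42.211/60 = 178.7035167
  hemisphere W, so the sign is −
Point 2:
  Lat: 26.5613′ = 0.442688°; total 62.4426883
  S → negative
  Lon: 36.67′ = 0.611167°; total 179.6111667
  E → positive
Point 3:
  Latitude: 48° + 39/60 + 3.32/3600 = 48 + 0.650000 + 0.000922 = 48.6509222
  N ⇒ keep positive
  λ: 179 + 23/60 + 29.8/3600 = 179.3916111
  hemisphere W, so the sign is −
Point 4:
  Latitude: 27 + 11.7793/60 = 27.1963217
  S → negative
  Longitude: 178 + 46.497/60 = 178.7749500
  E → positive
Point 5:
  Latitude: 11′ + 53″ = 11.88333′; 68 + 11.88333/60 = 68.1980556
  N → positive
  Lon: 29′ + 14″ = 29.23333′; 6 + 29.23333/60 = 6.4872222
  hemisphere W, so the sign is −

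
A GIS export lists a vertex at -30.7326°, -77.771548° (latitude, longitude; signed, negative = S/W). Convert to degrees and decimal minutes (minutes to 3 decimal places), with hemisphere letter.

30° 43.956′ S, 77° 46.293′ W

Latitude is negative → S; |value| = 30.732600
φ: 30° + 0.732600 × 60 = 30° 43.95600′
Longitude is negative → W; |value| = 77.771548
Longitude: fractional part 0.771548 → 46.29288 minutes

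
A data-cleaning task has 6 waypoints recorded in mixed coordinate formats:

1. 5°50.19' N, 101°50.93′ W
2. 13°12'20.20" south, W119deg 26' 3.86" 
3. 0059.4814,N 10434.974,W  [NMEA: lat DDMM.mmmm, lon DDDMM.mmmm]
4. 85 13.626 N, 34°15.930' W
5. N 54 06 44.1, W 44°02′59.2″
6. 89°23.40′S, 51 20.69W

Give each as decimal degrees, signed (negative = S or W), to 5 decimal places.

1. 5.83650, -101.84883
2. -13.20561, -119.43441
3. 0.99136, -104.58290
4. 85.22710, -34.26550
5. 54.11225, -44.04978
6. -89.39000, -51.34483

Point 1:
  Lat: 50.19′ = 0.836500°; total 5.836500
  N → positive
  Lon: 101 + 50.93/60 = 101.848833
  W → negative
Point 2:
  φ: 13° + 12/60 + 20.2/3600 = 13 + 0.200000 + 0.005611 = 13.205611
  S → negative
  Longitude: 26′ + 3.86″ = 26.06433′; 119 + 26.06433/60 = 119.434406
  W ⇒ negate
Point 3:
  Latitude: split at 2 digits → 00° and 59.4814′; 0 + 59.4814/60 = 0.991357
  N → positive
  Longitude: split at 3 digits → 104° and 34.974′; 104 + 34.974/60 = 104.582900
  hemisphere W, so the sign is −
Point 4:
  Latitude: 85 + 13.626/60 = 85.227100
  N ⇒ keep positive
  Longitude: 15.93′ = 0.265500°; total 34.265500
  W ⇒ negate
Point 5:
  φ: 6′ + 44.1″ = 6.73500′; 54 + 6.73500/60 = 54.112250
  N → positive
  λ: 44° + 2/60 + 59.2/3600 = 44 + 0.033333 + 0.016444 = 44.049778
  W → negative
Point 6:
  Lat: 89 + 23.4/60 = 89.390000
  S → negative
  Lon: 20.69′ = 0.344833°; total 51.344833
  W ⇒ negate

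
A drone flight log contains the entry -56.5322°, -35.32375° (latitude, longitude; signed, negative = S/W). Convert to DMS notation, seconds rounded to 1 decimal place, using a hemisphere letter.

56°31′55.9″ S, 35°19′25.5″ W

Latitude is negative → S; |value| = 56.532200
Lat: 0.532200 × 60 = 31.93200′ → 31′, remainder × 60 = 55.920″
Longitude is negative → W; |value| = 35.323750
Lon: 0.323750° → 19.42500′; 0.42500 × 60 = 25.500″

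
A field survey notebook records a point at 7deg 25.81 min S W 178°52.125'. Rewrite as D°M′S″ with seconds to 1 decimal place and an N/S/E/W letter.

7°25′48.6″ S, 178°52′7.5″ W

Latitude: fractional minutes 0.81000 × 60 = 48.600″
λ: fractional minutes 0.12500 × 60 = 7.500″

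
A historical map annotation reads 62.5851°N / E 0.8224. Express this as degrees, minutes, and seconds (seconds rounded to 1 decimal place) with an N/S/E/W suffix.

62°35′6.4″ N, 0°49′20.6″ E

Latitude: 0.585100° → 35.10600′; 0.10600 × 60 = 6.360″
Lon: 0.822400° → 49.34400′; 0.34400 × 60 = 20.640″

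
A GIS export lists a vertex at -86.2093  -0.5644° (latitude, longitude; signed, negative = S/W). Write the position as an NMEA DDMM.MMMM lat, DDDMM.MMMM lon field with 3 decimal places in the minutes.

Latitude is negative → S; |value| = 86.209300
φ: fractional part 0.209300 → 12.55800 minutes
Longitude is negative → W; |value| = 0.564400
Lon: minutes = (0.564400 − 0) × 60 = 33.86400

8612.558,S / 00033.864,W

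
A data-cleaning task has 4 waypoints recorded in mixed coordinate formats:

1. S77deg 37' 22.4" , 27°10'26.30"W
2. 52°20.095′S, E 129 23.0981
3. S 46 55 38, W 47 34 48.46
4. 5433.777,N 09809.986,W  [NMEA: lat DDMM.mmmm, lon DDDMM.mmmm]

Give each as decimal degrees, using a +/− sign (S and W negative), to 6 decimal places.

Point 1:
  Lat: 37′ + 22.4″ = 37.37333′; 77 + 37.37333/60 = 77.6228889
  S ⇒ negate
  λ: 10′ + 26.3″ = 10.43833′; 27 + 10.43833/60 = 27.1739722
  hemisphere W, so the sign is −
Point 2:
  φ: 52 + 20.095/60 = 52.3349167
  S ⇒ negate
  Longitude: 23.0981′ = 0.384968°; total 129.3849683
  E → positive
Point 3:
  Latitude: 55′ + 38″ = 55.63333′; 46 + 55.63333/60 = 46.9272222
  S → negative
  Longitude: 47° + 34/60 + 48.46/3600 = 47 + 0.566667 + 0.013461 = 47.5801278
  W → negative
Point 4:
  Lat: split at 2 digits → 54° and 33.777′; 54 + 33.777/60 = 54.5629500
  N ⇒ keep positive
  λ: split at 3 digits → 098° and 9.986′; 98 + 9.986/60 = 98.1664333
  W ⇒ negate

1. -77.622889, -27.173972
2. -52.334917, 129.384968
3. -46.927222, -47.580128
4. 54.562950, -98.166433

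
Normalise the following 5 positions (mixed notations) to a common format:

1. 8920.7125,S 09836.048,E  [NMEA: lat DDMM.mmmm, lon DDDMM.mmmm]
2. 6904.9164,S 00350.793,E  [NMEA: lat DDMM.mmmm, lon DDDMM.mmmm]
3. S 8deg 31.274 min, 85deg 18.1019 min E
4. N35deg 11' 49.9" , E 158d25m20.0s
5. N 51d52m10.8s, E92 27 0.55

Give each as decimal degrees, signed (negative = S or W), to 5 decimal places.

Point 1:
  Latitude: degrees = first 2 digits = 89, minutes = 20.7125; 89 + 20.7125/60 = 89.345208
  S ⇒ negate
  λ: degrees = first 3 digits = 98, minutes = 36.048; 98 + 36.048/60 = 98.600800
  E → positive
Point 2:
  φ: degrees = first 2 digits = 69, minutes = 4.9164; 69 + 4.9164/60 = 69.081940
  hemisphere S, so the sign is −
  Longitude: degrees = first 3 digits = 3, minutes = 50.793; 3 + 50.793/60 = 3.846550
  E → positive
Point 3:
  φ: 8 + 31.274/60 = 8.521233
  S → negative
  Lon: 85 + 18.1019/60 = 85.301698
  E ⇒ keep positive
Point 4:
  Latitude: 11′ + 49.9″ = 11.83167′; 35 + 11.83167/60 = 35.197194
  N → positive
  λ: 158° + 25/60 + 20/3600 = 158 + 0.416667 + 0.005556 = 158.422222
  E ⇒ keep positive
Point 5:
  Lat: 51° + 52/60 + 10.8/3600 = 51 + 0.866667 + 0.003000 = 51.869667
  N → positive
  λ: 92 + 27/60 + 0.55/3600 = 92.450153
  E ⇒ keep positive

1. -89.34521, 98.60080
2. -69.08194, 3.84655
3. -8.52123, 85.30170
4. 35.19719, 158.42222
5. 51.86967, 92.45015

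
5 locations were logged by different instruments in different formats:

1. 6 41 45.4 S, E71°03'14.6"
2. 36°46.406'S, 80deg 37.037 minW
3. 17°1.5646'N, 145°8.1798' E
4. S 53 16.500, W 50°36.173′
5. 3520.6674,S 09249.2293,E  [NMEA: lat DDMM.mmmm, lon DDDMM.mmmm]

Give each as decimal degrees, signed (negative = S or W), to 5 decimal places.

Point 1:
  φ: 6° + 41/60 + 45.4/3600 = 6 + 0.683333 + 0.012611 = 6.695944
  S → negative
  λ: 71 + 3/60 + 14.6/3600 = 71.054056
  E ⇒ keep positive
Point 2:
  Latitude: 46.406′ = 0.773433°; total 36.773433
  S → negative
  Lon: 80 + 37.037/60 = 80.617283
  W → negative
Point 3:
  Latitude: 17 + 1.5646/60 = 17.026077
  N → positive
  Longitude: 8.1798′ = 0.136330°; total 145.136330
  E → positive
Point 4:
  φ: 16.5′ = 0.275000°; total 53.275000
  hemisphere S, so the sign is −
  Longitude: 50 + 36.173/60 = 50.602883
  W → negative
Point 5:
  Latitude: split at 2 digits → 35° and 20.6674′; 35 + 20.6674/60 = 35.344457
  S ⇒ negate
  Longitude: split at 3 digits → 092° and 49.2293′; 92 + 49.2293/60 = 92.820488
  E ⇒ keep positive

1. -6.69594, 71.05406
2. -36.77343, -80.61728
3. 17.02608, 145.13633
4. -53.27500, -50.60288
5. -35.34446, 92.82049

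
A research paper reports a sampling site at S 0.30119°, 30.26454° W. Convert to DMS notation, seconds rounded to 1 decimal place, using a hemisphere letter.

φ: 0.301190 × 60 = 18.07140′ → 18′, remainder × 60 = 4.284″
λ: whole degrees 30; 15.87240′ → 15′ and 52.344″

0°18′4.3″ S, 30°15′52.3″ W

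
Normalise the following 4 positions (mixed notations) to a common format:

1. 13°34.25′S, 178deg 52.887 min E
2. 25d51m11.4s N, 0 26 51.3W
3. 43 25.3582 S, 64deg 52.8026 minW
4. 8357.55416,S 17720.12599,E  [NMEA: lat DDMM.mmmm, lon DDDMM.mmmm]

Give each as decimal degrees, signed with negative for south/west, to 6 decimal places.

1. -13.570833, 178.881450
2. 25.853167, -0.447583
3. -43.422637, -64.880043
4. -83.959236, 177.335433

Point 1:
  Lat: 13 + 34.25/60 = 13.5708333
  hemisphere S, so the sign is −
  Lon: 178 + 52.887/60 = 178.8814500
  E → positive
Point 2:
  Lat: 51′ + 11.4″ = 51.19000′; 25 + 51.19000/60 = 25.8531667
  N ⇒ keep positive
  Longitude: 0° + 26/60 + 51.3/3600 = 0 + 0.433333 + 0.014250 = 0.4475833
  W ⇒ negate
Point 3:
  Lat: 43 + 25.3582/60 = 43.4226367
  S ⇒ negate
  Longitude: 64 + 52.8026/60 = 64.8800433
  W → negative
Point 4:
  Latitude: split at 2 digits → 83° and 57.55416′; 83 + 57.55416/60 = 83.9592360
  S → negative
  Lon: split at 3 digits → 177° and 20.12599′; 177 + 20.12599/60 = 177.3354332
  E ⇒ keep positive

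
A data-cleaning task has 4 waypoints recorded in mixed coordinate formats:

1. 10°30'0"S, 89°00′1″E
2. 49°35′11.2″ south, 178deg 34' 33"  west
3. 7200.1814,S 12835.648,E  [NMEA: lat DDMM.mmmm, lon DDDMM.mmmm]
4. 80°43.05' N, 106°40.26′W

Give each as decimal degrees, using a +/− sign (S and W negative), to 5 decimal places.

Point 1:
  Lat: 10° + 30/60 + 0/3600 = 10 + 0.500000 + 0.000000 = 10.500000
  S → negative
  Longitude: 0′ + 1″ = 0.01667′; 89 + 0.01667/60 = 89.000278
  E → positive
Point 2:
  Lat: 49 + 35/60 + 11.2/3600 = 49.586444
  S → negative
  Lon: 178 + 34/60 + 33/3600 = 178.575833
  hemisphere W, so the sign is −
Point 3:
  Latitude: split at 2 digits → 72° and 0.1814′; 72 + 0.1814/60 = 72.003023
  S ⇒ negate
  Lon: degrees = first 3 digits = 128, minutes = 35.648; 128 + 35.648/60 = 128.594133
  E → positive
Point 4:
  Lat: 80 + 43.05/60 = 80.717500
  N → positive
  λ: 106 + 40.26/60 = 106.671000
  hemisphere W, so the sign is −

1. -10.50000, 89.00028
2. -49.58644, -178.57583
3. -72.00302, 128.59413
4. 80.71750, -106.67100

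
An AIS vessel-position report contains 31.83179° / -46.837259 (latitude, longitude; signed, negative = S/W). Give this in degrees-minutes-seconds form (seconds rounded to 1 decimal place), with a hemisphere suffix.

31°49′54.4″ N, 46°50′14.1″ W

Lat: 0.831790 × 60 = 49.90740′ → 49′, remainder × 60 = 54.444″
Longitude is negative → W; |value| = 46.837259
Lon: whole degrees 46; 50.23554′ → 50′ and 14.132″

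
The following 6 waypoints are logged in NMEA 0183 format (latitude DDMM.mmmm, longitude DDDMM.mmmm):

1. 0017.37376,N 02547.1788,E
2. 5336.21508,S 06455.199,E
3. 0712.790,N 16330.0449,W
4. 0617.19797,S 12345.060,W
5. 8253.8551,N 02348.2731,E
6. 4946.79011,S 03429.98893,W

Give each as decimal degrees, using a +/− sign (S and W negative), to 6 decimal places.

1. 0.289563, 25.786313
2. -53.603585, 64.919983
3. 7.213167, -163.500748
4. -6.286633, -123.751000
5. 82.897585, 23.804552
6. -49.779835, -34.499816

Point 1:
  φ: degrees = first 2 digits = 0, minutes = 17.37376; 0 + 17.37376/60 = 0.2895627
  N → positive
  λ: split at 3 digits → 025° and 47.1788′; 25 + 47.1788/60 = 25.7863133
  E ⇒ keep positive
Point 2:
  φ: split at 2 digits → 53° and 36.21508′; 53 + 36.21508/60 = 53.6035847
  S → negative
  Longitude: degrees = first 3 digits = 64, minutes = 55.199; 64 + 55.199/60 = 64.9199833
  E ⇒ keep positive
Point 3:
  Latitude: degrees = first 2 digits = 7, minutes = 12.79; 7 + 12.79/60 = 7.2131667
  N → positive
  λ: split at 3 digits → 163° and 30.0449′; 163 + 30.0449/60 = 163.5007483
  W → negative
Point 4:
  φ: degrees = first 2 digits = 6, minutes = 17.19797; 6 + 17.19797/60 = 6.2866328
  S ⇒ negate
  λ: split at 3 digits → 123° and 45.06′; 123 + 45.06/60 = 123.7510000
  W ⇒ negate
Point 5:
  φ: split at 2 digits → 82° and 53.8551′; 82 + 53.8551/60 = 82.8975850
  N ⇒ keep positive
  λ: degrees = first 3 digits = 23, minutes = 48.2731; 23 + 48.2731/60 = 23.8045517
  E ⇒ keep positive
Point 6:
  Lat: split at 2 digits → 49° and 46.79011′; 49 + 46.79011/60 = 49.7798352
  S ⇒ negate
  Longitude: degrees = first 3 digits = 34, minutes = 29.98893; 34 + 29.98893/60 = 34.4998155
  hemisphere W, so the sign is −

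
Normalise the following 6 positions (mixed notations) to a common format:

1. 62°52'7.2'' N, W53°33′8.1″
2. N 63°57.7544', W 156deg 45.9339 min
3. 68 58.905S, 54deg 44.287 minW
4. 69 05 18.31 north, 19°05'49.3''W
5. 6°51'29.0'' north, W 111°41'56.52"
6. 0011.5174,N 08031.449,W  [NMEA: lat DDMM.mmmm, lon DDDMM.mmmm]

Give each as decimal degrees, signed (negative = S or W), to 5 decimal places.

1. 62.86867, -53.55225
2. 63.96257, -156.76557
3. -68.98175, -54.73812
4. 69.08842, -19.09703
5. 6.85806, -111.69903
6. 0.19196, -80.52415

Point 1:
  Lat: 62° + 52/60 + 7.2/3600 = 62 + 0.866667 + 0.002000 = 62.868667
  N ⇒ keep positive
  Longitude: 53 + 33/60 + 8.1/3600 = 53.552250
  hemisphere W, so the sign is −
Point 2:
  Lat: 57.7544′ = 0.962573°; total 63.962573
  N ⇒ keep positive
  λ: 156 + 45.9339/60 = 156.765565
  W → negative
Point 3:
  Lat: 58.905′ = 0.981750°; total 68.981750
  S ⇒ negate
  Longitude: 44.287′ = 0.738117°; total 54.738117
  hemisphere W, so the sign is −
Point 4:
  φ: 5′ + 18.31″ = 5.30517′; 69 + 5.30517/60 = 69.088419
  N ⇒ keep positive
  Longitude: 5′ + 49.3″ = 5.82167′; 19 + 5.82167/60 = 19.097028
  W ⇒ negate
Point 5:
  φ: 51′ + 29″ = 51.48333′; 6 + 51.48333/60 = 6.858056
  N → positive
  λ: 111° + 41/60 + 56.52/3600 = 111 + 0.683333 + 0.015700 = 111.699033
  W → negative
Point 6:
  Lat: split at 2 digits → 00° and 11.5174′; 0 + 11.5174/60 = 0.191957
  N → positive
  Lon: degrees = first 3 digits = 80, minutes = 31.449; 80 + 31.449/60 = 80.524150
  W ⇒ negate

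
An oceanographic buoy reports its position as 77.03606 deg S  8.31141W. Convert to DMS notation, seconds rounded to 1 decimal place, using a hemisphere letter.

77°02′9.8″ S, 8°18′41.1″ W

φ: whole degrees 77; 2.16360′ → 2′ and 9.816″
Lon: whole degrees 8; 18.68460′ → 18′ and 41.076″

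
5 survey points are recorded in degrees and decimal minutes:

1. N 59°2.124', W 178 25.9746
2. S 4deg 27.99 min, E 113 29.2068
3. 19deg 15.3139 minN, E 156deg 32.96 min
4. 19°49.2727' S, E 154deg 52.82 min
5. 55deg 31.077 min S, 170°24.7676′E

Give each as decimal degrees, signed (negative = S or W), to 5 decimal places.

1. 59.03540, -178.43291
2. -4.46650, 113.48678
3. 19.25523, 156.54933
4. -19.82121, 154.88033
5. -55.51795, 170.41279

Point 1:
  φ: 59 + 2.124/60 = 59.035400
  N → positive
  λ: 178 + 25.9746/60 = 178.432910
  W ⇒ negate
Point 2:
  Latitude: 4 + 27.99/60 = 4.466500
  S → negative
  Longitude: 29.2068′ = 0.486780°; total 113.486780
  E ⇒ keep positive
Point 3:
  Lat: 15.3139′ = 0.255232°; total 19.255232
  N → positive
  λ: 156 + 32.96/60 = 156.549333
  E → positive
Point 4:
  Lat: 49.2727′ = 0.821212°; total 19.821212
  hemisphere S, so the sign is −
  Longitude: 154 + 52.82/60 = 154.880333
  E → positive
Point 5:
  Lat: 31.077′ = 0.517950°; total 55.517950
  hemisphere S, so the sign is −
  Lon: 170 + 24.7676/60 = 170.412793
  E ⇒ keep positive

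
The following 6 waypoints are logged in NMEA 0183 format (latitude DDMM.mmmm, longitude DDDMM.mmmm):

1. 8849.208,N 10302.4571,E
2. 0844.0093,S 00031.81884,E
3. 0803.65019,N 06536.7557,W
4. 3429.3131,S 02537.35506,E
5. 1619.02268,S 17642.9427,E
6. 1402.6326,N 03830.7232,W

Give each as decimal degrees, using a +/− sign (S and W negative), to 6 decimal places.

Point 1:
  φ: split at 2 digits → 88° and 49.208′; 88 + 49.208/60 = 88.8201333
  N → positive
  Longitude: split at 3 digits → 103° and 2.4571′; 103 + 2.4571/60 = 103.0409517
  E ⇒ keep positive
Point 2:
  Lat: degrees = first 2 digits = 8, minutes = 44.0093; 8 + 44.0093/60 = 8.7334883
  S → negative
  λ: degrees = first 3 digits = 0, minutes = 31.81884; 0 + 31.81884/60 = 0.5303140
  E → positive
Point 3:
  Lat: split at 2 digits → 08° and 3.65019′; 8 + 3.65019/60 = 8.0608365
  N → positive
  Longitude: split at 3 digits → 065° and 36.7557′; 65 + 36.7557/60 = 65.6125950
  W ⇒ negate
Point 4:
  φ: split at 2 digits → 34° and 29.3131′; 34 + 29.3131/60 = 34.4885517
  hemisphere S, so the sign is −
  λ: degrees = first 3 digits = 25, minutes = 37.35506; 25 + 37.35506/60 = 25.6225843
  E ⇒ keep positive
Point 5:
  Latitude: degrees = first 2 digits = 16, minutes = 19.02268; 16 + 19.02268/60 = 16.3170447
  S → negative
  Longitude: degrees = first 3 digits = 176, minutes = 42.9427; 176 + 42.9427/60 = 176.7157117
  E ⇒ keep positive
Point 6:
  Latitude: degrees = first 2 digits = 14, minutes = 2.6326; 14 + 2.6326/60 = 14.0438767
  N ⇒ keep positive
  Lon: split at 3 digits → 038° and 30.7232′; 38 + 30.7232/60 = 38.5120533
  W ⇒ negate

1. 88.820133, 103.040952
2. -8.733488, 0.530314
3. 8.060837, -65.612595
4. -34.488552, 25.622584
5. -16.317045, 176.715712
6. 14.043877, -38.512053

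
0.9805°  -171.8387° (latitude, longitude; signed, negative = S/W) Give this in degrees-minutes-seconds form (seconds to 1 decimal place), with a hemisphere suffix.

0°58′49.8″ N, 171°50′19.3″ W

φ: 0.980500° → 58.83000′; 0.83000 × 60 = 49.800″
Longitude is negative → W; |value| = 171.838700
λ: whole degrees 171; 50.32200′ → 50′ and 19.320″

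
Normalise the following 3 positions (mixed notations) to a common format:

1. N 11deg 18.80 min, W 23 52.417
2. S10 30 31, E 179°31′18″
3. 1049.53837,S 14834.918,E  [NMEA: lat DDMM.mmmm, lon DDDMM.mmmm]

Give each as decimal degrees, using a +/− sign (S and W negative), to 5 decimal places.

1. 11.31333, -23.87362
2. -10.50861, 179.52167
3. -10.82564, 148.58197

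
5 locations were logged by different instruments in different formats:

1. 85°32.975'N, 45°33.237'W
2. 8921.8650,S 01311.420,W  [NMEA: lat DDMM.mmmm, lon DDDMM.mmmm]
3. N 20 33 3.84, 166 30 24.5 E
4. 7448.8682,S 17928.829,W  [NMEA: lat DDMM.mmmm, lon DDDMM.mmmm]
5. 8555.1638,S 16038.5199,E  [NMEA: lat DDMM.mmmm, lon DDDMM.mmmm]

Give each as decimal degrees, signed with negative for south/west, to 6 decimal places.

1. 85.549583, -45.553950
2. -89.364417, -13.190333
3. 20.551067, 166.506806
4. -74.814470, -179.480483
5. -85.919397, 160.641998

Point 1:
  φ: 32.975′ = 0.549583°; total 85.5495833
  N → positive
  Lon: 45 + 33.237/60 = 45.5539500
  W → negative
Point 2:
  φ: degrees = first 2 digits = 89, minutes = 21.865; 89 + 21.865/60 = 89.3644167
  hemisphere S, so the sign is −
  Longitude: degrees = first 3 digits = 13, minutes = 11.42; 13 + 11.42/60 = 13.1903333
  W ⇒ negate
Point 3:
  Latitude: 20 + 33/60 + 3.84/3600 = 20.5510667
  N → positive
  λ: 166 + 30/60 + 24.5/3600 = 166.5068056
  E ⇒ keep positive
Point 4:
  Lat: split at 2 digits → 74° and 48.8682′; 74 + 48.8682/60 = 74.8144700
  S → negative
  Longitude: degrees = first 3 digits = 179, minutes = 28.829; 179 + 28.829/60 = 179.4804833
  hemisphere W, so the sign is −
Point 5:
  φ: degrees = first 2 digits = 85, minutes = 55.1638; 85 + 55.1638/60 = 85.9193967
  hemisphere S, so the sign is −
  λ: split at 3 digits → 160° and 38.5199′; 160 + 38.5199/60 = 160.6419983
  E ⇒ keep positive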